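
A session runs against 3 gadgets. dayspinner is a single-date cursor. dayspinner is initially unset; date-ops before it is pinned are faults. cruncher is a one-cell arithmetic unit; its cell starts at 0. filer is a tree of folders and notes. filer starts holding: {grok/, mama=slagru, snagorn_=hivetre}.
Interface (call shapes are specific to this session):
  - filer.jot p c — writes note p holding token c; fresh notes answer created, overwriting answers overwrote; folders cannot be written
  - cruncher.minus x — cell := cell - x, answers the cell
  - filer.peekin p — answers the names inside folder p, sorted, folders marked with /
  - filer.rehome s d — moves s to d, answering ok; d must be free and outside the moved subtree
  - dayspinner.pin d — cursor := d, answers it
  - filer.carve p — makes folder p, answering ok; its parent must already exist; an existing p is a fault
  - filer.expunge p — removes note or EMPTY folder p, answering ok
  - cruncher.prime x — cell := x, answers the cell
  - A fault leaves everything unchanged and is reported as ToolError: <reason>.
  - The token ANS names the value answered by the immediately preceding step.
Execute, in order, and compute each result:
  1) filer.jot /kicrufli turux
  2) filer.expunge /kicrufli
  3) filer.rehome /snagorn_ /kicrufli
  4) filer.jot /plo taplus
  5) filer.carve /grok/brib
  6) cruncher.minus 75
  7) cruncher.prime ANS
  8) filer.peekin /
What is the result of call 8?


·→ filer.jot(p: /kicrufli, c: turux)
·← created
·→ filer.expunge(p: /kicrufli)
·← ok
·→ filer.rehome(s: /snagorn_, d: /kicrufli)
·← ok
·→ filer.jot(p: /plo, c: taplus)
·← created
·→ filer.carve(p: /grok/brib)
·← ok
·→ cruncher.minus(x: 75)
·← -75
·→ cruncher.prime(x: ANS)
·← -75
·→ filer.peekin(p: /)
·← [grok/, kicrufli, mama, plo]

Answer: [grok/, kicrufli, mama, plo]


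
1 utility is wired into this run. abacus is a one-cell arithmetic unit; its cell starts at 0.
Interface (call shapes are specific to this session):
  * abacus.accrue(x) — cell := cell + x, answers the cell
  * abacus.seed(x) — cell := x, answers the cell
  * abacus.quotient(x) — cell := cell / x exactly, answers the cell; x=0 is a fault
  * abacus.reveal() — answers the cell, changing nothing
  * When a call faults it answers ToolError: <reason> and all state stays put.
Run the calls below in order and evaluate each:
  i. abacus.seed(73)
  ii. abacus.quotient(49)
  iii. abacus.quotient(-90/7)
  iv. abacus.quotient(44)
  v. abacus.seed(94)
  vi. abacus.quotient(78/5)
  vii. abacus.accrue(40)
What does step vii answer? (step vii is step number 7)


Answer: 1795/39

Derivation:
Act: abacus.seed[x: 73]
Obs: 73
Act: abacus.quotient[x: 49]
Obs: 73/49
Act: abacus.quotient[x: -90/7]
Obs: -73/630
Act: abacus.quotient[x: 44]
Obs: -73/27720
Act: abacus.seed[x: 94]
Obs: 94
Act: abacus.quotient[x: 78/5]
Obs: 235/39
Act: abacus.accrue[x: 40]
Obs: 1795/39


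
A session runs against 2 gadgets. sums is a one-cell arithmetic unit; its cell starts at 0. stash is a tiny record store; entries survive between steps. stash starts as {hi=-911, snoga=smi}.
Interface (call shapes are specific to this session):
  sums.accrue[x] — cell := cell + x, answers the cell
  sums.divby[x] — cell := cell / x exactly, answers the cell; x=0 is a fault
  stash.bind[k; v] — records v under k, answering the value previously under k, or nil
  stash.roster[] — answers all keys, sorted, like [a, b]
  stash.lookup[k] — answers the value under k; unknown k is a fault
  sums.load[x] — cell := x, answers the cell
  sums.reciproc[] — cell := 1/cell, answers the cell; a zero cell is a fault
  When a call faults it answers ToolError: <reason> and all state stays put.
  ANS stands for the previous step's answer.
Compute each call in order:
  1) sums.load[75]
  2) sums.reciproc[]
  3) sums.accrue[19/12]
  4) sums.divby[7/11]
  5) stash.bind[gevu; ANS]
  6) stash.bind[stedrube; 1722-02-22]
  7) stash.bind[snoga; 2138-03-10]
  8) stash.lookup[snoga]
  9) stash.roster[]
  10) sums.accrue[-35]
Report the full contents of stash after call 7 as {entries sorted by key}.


Answer: {gevu=5269/2100, hi=-911, snoga=2138-03-10, stedrube=1722-02-22}

Derivation:
% sums.load x=75
[out] 75
% sums.reciproc
[out] 1/75
% sums.accrue x=19/12
[out] 479/300
% sums.divby x=7/11
[out] 5269/2100
% stash.bind k=gevu v=ANS
[out] nil
% stash.bind k=stedrube v=1722-02-22
[out] nil
% stash.bind k=snoga v=2138-03-10
[out] smi
% stash.lookup k=snoga
[out] 2138-03-10
% stash.roster
[out] [gevu, hi, snoga, stedrube]
% sums.accrue x=-35
[out] -68231/2100


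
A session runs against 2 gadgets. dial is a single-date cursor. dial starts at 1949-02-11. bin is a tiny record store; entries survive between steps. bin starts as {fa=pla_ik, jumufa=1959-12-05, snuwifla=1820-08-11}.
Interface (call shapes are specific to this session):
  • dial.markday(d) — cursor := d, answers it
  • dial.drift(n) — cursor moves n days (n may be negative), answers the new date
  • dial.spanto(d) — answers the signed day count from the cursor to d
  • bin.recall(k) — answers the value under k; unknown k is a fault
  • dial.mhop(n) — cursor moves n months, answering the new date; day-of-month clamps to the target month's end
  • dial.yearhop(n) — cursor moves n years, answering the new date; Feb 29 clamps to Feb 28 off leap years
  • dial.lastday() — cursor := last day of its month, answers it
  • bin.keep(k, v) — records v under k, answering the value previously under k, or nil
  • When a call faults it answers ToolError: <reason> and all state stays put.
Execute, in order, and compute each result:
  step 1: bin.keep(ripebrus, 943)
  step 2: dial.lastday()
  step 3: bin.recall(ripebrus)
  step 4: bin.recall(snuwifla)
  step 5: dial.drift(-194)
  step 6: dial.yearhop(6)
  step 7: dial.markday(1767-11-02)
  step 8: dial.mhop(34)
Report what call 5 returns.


>>> bin.keep k='ripebrus' v='943'
:: nil
>>> dial.lastday
:: 1949-02-28
>>> bin.recall k='ripebrus'
:: 943
>>> bin.recall k='snuwifla'
:: 1820-08-11
>>> dial.drift n='-194'
:: 1948-08-18
>>> dial.yearhop n='6'
:: 1954-08-18
>>> dial.markday d='1767-11-02'
:: 1767-11-02
>>> dial.mhop n='34'
:: 1770-09-02

Answer: 1948-08-18


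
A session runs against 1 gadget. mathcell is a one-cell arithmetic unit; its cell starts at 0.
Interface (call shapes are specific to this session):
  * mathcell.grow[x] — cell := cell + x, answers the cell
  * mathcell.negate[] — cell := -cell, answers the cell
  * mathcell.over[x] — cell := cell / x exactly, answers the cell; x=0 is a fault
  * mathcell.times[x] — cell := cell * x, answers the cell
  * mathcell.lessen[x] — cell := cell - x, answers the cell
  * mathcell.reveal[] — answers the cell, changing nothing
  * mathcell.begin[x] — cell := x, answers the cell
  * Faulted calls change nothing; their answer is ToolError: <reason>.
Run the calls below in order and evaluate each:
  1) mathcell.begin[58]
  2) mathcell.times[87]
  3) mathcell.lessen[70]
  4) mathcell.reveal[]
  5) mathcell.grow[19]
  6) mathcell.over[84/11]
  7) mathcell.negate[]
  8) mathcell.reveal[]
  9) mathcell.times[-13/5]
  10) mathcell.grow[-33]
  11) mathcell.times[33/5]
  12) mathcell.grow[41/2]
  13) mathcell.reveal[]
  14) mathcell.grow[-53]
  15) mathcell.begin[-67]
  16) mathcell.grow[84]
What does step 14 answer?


% mathcell.begin x='58'
= 58
% mathcell.times x='87'
= 5046
% mathcell.lessen x='70'
= 4976
% mathcell.reveal
= 4976
% mathcell.grow x='19'
= 4995
% mathcell.over x='84/11'
= 18315/28
% mathcell.negate
= -18315/28
% mathcell.reveal
= -18315/28
% mathcell.times x='-13/5'
= 47619/28
% mathcell.grow x='-33'
= 46695/28
% mathcell.times x='33/5'
= 308187/28
% mathcell.grow x='41/2'
= 308761/28
% mathcell.reveal
= 308761/28
% mathcell.grow x='-53'
= 307277/28
% mathcell.begin x='-67'
= -67
% mathcell.grow x='84'
= 17

Answer: 307277/28


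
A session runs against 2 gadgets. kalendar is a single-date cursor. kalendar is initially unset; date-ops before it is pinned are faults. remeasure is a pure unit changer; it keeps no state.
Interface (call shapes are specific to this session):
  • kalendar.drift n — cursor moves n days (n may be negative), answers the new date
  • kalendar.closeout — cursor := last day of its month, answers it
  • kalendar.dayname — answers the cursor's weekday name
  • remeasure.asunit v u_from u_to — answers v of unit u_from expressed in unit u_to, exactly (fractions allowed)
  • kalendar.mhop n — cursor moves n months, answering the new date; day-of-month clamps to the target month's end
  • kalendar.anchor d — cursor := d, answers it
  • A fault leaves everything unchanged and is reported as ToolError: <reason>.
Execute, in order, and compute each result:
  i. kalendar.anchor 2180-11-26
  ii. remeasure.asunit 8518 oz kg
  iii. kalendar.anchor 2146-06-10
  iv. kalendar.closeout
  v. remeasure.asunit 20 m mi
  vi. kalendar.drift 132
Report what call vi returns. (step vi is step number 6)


Answer: 2146-11-09

Derivation:
! 1. kalendar.anchor(d=2180-11-26) -> 2180-11-26
! 2. remeasure.asunit(v=8518, u_from=oz, u_to=kg) -> 193184990383/800000000
! 3. kalendar.anchor(d=2146-06-10) -> 2146-06-10
! 4. kalendar.closeout() -> 2146-06-30
! 5. remeasure.asunit(v=20, u_from=m, u_to=mi) -> 625/50292
! 6. kalendar.drift(n=132) -> 2146-11-09


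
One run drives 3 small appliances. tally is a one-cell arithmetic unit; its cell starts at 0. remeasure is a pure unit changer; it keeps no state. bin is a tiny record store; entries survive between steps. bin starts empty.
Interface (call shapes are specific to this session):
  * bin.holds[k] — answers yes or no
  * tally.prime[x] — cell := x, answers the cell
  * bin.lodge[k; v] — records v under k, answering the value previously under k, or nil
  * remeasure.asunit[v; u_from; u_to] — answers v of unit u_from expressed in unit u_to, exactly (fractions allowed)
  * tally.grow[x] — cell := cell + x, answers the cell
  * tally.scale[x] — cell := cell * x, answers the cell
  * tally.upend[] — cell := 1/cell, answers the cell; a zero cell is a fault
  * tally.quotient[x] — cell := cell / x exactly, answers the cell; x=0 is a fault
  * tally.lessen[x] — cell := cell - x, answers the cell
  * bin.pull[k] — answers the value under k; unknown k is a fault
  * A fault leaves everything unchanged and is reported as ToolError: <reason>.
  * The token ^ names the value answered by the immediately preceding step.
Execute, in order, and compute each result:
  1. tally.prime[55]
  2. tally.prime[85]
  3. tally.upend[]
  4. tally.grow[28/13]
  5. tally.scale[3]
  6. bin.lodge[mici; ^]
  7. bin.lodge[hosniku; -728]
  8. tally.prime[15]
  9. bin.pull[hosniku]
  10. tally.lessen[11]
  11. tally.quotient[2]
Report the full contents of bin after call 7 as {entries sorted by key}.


Answer: {hosniku=-728, mici=7179/1105}

Derivation:
==> tally.prime(x=55)
<== 55
==> tally.prime(x=85)
<== 85
==> tally.upend()
<== 1/85
==> tally.grow(x=28/13)
<== 2393/1105
==> tally.scale(x=3)
<== 7179/1105
==> bin.lodge(k=mici, v=^)
<== nil
==> bin.lodge(k=hosniku, v=-728)
<== nil
==> tally.prime(x=15)
<== 15
==> bin.pull(k=hosniku)
<== -728
==> tally.lessen(x=11)
<== 4
==> tally.quotient(x=2)
<== 2


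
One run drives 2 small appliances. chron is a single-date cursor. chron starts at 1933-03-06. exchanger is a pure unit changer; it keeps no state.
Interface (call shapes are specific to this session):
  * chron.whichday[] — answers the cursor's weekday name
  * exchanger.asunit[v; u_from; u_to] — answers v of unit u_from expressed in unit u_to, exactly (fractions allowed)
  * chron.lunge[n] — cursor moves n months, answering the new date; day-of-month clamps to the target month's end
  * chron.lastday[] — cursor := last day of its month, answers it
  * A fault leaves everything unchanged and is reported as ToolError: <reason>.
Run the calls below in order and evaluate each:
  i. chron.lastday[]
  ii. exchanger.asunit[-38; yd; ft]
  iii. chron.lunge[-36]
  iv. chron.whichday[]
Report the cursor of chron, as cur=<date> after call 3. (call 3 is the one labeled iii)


# chron.lastday() => 1933-03-31
# exchanger.asunit(v=-38, u_from=yd, u_to=ft) => -114
# chron.lunge(n=-36) => 1930-03-31
# chron.whichday() => Monday

Answer: cur=1930-03-31


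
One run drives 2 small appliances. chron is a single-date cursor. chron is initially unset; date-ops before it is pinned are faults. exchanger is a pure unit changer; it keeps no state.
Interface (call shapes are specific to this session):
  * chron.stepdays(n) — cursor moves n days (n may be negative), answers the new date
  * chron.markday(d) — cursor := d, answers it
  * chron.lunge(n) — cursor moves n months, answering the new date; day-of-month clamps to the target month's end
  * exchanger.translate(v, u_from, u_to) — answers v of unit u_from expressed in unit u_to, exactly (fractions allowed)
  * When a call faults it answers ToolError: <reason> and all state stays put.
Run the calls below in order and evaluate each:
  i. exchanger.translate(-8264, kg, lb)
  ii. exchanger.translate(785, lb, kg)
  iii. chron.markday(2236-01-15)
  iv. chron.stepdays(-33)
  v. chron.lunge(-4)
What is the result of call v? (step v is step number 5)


$ exchanger.translate v: -8264 u_from: kg u_to: lb
= -826400000000/45359237
$ exchanger.translate v: 785 u_from: lb u_to: kg
= 7121400209/20000000
$ chron.markday d: 2236-01-15
= 2236-01-15
$ chron.stepdays n: -33
= 2235-12-13
$ chron.lunge n: -4
= 2235-08-13

Answer: 2235-08-13


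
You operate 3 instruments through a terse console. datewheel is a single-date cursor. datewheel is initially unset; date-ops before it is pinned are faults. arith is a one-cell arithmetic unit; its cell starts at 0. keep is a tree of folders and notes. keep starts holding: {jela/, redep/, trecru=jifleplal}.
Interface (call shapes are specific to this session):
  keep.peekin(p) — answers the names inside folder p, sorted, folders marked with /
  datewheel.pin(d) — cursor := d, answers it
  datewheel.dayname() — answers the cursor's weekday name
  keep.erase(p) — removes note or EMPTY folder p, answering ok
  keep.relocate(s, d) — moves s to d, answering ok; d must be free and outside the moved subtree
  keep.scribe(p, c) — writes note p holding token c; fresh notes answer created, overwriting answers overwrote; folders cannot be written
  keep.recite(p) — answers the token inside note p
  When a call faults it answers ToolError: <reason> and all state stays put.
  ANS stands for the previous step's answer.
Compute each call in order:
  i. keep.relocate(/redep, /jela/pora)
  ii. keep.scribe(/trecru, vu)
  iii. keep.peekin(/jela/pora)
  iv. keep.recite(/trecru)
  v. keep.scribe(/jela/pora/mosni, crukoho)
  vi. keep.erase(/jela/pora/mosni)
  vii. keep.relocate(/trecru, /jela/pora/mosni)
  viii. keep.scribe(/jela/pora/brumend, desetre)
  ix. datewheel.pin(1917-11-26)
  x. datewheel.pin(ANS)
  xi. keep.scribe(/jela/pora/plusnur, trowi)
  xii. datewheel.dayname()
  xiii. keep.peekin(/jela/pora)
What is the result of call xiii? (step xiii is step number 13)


Answer: [brumend, mosni, plusnur]

Derivation:
% relocate s=/redep d=/jela/pora
:: ok
% scribe p=/trecru c=vu
:: overwrote
% peekin p=/jela/pora
:: []
% recite p=/trecru
:: vu
% scribe p=/jela/pora/mosni c=crukoho
:: created
% erase p=/jela/pora/mosni
:: ok
% relocate s=/trecru d=/jela/pora/mosni
:: ok
% scribe p=/jela/pora/brumend c=desetre
:: created
% pin d=1917-11-26
:: 1917-11-26
% pin d=ANS
:: 1917-11-26
% scribe p=/jela/pora/plusnur c=trowi
:: created
% dayname
:: Monday
% peekin p=/jela/pora
:: [brumend, mosni, plusnur]


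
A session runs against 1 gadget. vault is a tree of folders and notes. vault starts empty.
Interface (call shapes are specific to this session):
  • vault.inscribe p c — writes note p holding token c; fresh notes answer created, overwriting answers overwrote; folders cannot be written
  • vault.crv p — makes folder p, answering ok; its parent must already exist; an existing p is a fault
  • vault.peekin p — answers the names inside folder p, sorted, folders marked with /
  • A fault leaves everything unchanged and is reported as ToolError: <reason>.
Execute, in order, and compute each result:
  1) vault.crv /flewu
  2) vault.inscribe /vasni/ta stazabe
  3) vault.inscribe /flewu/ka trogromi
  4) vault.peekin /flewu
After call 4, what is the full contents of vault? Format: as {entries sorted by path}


Answer: {flewu/, flewu/ka=trogromi}

Derivation:
CALL crv[p→/flewu]
RET  ok
CALL inscribe[p→/vasni/ta; c→stazabe]
RET  ToolError: no parent
CALL inscribe[p→/flewu/ka; c→trogromi]
RET  created
CALL peekin[p→/flewu]
RET  [ka]


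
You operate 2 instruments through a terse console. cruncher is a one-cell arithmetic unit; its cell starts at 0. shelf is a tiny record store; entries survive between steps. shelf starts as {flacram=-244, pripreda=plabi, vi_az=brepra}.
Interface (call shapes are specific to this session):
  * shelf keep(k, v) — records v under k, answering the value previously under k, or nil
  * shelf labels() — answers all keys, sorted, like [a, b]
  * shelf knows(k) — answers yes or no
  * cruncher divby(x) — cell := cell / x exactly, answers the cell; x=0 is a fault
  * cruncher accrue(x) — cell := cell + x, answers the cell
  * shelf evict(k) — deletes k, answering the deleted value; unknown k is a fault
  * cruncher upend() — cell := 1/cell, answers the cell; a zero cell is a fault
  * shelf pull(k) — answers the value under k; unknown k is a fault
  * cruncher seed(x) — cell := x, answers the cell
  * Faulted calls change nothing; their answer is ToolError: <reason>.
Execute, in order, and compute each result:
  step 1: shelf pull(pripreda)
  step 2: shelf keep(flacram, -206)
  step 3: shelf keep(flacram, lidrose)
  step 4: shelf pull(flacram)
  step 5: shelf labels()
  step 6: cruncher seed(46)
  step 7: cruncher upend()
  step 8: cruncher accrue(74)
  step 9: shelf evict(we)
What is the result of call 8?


I run shelf pull with k→pripreda, → plabi.
I use shelf keep with k→flacram, v→-206, and see -244.
I run shelf keep with k→flacram, v→lidrose, and get -206.
Then shelf pull with k→flacram, and see lidrose.
I try shelf labels(), and get [flacram, pripreda, vi_az].
Calling cruncher seed with x→46, and see 46.
Using cruncher upend, giving 1/46.
I use cruncher accrue with x→74, → 3405/46.
I call shelf evict with k→we, — result: ToolError: no such key we.

Answer: 3405/46


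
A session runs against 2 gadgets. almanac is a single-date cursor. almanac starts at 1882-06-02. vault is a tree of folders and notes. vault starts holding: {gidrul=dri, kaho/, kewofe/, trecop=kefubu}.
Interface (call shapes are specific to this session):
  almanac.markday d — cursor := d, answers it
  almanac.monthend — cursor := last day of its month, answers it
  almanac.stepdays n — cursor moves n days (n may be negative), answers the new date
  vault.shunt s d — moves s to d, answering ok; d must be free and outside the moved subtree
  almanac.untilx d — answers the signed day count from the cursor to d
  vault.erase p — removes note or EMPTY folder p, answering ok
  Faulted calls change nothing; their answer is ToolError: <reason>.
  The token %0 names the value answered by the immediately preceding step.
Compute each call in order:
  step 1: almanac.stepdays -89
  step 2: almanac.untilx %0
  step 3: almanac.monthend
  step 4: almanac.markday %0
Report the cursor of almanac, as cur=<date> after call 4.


! almanac.stepdays(n=-89) ~> 1882-03-05
! almanac.untilx(d=%0) ~> 0
! almanac.monthend() ~> 1882-03-31
! almanac.markday(d=%0) ~> 1882-03-31

Answer: cur=1882-03-31


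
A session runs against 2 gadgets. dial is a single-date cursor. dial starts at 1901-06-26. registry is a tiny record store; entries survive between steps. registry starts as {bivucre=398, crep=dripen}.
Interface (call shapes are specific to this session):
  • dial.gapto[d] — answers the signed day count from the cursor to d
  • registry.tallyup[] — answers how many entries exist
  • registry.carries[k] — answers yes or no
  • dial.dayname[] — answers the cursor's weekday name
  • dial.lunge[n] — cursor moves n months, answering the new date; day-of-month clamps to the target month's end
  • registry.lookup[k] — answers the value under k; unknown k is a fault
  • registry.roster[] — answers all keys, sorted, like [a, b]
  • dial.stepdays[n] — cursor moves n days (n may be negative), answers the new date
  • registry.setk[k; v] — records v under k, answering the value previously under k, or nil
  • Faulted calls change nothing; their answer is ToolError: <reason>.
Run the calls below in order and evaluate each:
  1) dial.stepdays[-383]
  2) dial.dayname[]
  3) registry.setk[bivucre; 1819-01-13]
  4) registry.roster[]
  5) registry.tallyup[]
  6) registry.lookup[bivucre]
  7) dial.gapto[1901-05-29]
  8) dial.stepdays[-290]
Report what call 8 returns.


==> dial.stepdays(n→-383)
<== 1900-06-08
==> dial.dayname()
<== Friday
==> registry.setk(k→bivucre, v→1819-01-13)
<== 398
==> registry.roster()
<== [bivucre, crep]
==> registry.tallyup()
<== 2
==> registry.lookup(k→bivucre)
<== 1819-01-13
==> dial.gapto(d→1901-05-29)
<== 355
==> dial.stepdays(n→-290)
<== 1899-08-22

Answer: 1899-08-22


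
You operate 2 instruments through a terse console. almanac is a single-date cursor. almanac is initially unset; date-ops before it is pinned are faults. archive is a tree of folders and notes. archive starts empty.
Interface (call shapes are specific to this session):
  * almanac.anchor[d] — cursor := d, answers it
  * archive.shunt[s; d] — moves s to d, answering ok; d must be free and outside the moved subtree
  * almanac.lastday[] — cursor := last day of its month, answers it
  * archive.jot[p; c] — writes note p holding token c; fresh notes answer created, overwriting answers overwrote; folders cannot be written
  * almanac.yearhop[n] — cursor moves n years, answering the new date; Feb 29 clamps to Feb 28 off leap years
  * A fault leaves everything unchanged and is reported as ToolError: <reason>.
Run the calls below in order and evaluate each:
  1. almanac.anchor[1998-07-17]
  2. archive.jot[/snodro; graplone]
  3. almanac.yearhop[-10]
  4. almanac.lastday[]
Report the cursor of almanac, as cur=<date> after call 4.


Answer: cur=1988-07-31

Derivation:
! almanac.anchor(d→1998-07-17) == 1998-07-17
! archive.jot(p→/snodro, c→graplone) == created
! almanac.yearhop(n→-10) == 1988-07-17
! almanac.lastday() == 1988-07-31


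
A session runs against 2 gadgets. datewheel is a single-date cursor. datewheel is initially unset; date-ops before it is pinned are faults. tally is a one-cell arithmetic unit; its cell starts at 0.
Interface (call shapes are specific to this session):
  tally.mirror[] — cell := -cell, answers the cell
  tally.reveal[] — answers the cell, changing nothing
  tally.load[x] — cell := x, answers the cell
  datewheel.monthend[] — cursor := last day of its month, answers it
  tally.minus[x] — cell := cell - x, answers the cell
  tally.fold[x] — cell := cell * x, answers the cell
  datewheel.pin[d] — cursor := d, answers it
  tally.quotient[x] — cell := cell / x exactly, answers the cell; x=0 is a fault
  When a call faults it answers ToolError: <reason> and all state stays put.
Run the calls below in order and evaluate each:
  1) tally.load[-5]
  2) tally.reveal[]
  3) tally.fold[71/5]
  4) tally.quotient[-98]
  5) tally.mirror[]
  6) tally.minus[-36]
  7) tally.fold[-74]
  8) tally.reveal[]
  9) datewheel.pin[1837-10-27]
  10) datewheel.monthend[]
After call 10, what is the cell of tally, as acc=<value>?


Answer: acc=-127909/49

Derivation:
CALL tally.load[x=-5]
RET  -5
CALL tally.reveal[]
RET  -5
CALL tally.fold[x=71/5]
RET  -71
CALL tally.quotient[x=-98]
RET  71/98
CALL tally.mirror[]
RET  -71/98
CALL tally.minus[x=-36]
RET  3457/98
CALL tally.fold[x=-74]
RET  -127909/49
CALL tally.reveal[]
RET  -127909/49
CALL datewheel.pin[d=1837-10-27]
RET  1837-10-27
CALL datewheel.monthend[]
RET  1837-10-31


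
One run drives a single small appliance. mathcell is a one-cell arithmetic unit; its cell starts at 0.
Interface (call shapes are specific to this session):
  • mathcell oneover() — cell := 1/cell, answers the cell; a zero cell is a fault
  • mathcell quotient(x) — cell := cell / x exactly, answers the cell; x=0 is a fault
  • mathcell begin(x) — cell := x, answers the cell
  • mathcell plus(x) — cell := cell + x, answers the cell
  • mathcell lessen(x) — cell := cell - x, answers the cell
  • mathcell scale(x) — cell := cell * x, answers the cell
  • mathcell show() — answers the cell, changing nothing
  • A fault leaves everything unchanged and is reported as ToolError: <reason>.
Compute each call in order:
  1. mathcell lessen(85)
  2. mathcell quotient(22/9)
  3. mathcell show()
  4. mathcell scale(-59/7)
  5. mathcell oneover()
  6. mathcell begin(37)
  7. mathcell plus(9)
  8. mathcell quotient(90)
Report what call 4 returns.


Answer: 45135/154

Derivation:
Do: mathcell lessen[x=85]
See: -85
Do: mathcell quotient[x=22/9]
See: -765/22
Do: mathcell show[]
See: -765/22
Do: mathcell scale[x=-59/7]
See: 45135/154
Do: mathcell oneover[]
See: 154/45135
Do: mathcell begin[x=37]
See: 37
Do: mathcell plus[x=9]
See: 46
Do: mathcell quotient[x=90]
See: 23/45


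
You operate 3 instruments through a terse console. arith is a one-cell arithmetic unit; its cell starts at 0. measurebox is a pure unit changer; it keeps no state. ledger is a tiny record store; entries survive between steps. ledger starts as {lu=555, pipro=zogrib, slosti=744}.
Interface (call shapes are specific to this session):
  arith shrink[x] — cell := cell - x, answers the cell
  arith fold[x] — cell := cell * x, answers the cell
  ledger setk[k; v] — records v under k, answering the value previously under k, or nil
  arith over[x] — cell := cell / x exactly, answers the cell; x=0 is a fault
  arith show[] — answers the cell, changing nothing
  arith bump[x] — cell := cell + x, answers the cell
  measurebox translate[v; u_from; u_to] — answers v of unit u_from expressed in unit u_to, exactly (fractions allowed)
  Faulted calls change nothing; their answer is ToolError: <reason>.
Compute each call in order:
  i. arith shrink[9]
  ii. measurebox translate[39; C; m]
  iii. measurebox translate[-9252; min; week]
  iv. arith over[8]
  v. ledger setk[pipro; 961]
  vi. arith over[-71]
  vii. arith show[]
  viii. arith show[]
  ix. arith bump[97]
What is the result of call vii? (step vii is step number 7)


-- 1. arith shrink(x=9) -> -9
-- 2. measurebox translate(v=39, u_from=C, u_to=m) -> ToolError: incompatible units
-- 3. measurebox translate(v=-9252, u_from=min, u_to=week) -> -257/280
-- 4. arith over(x=8) -> -9/8
-- 5. ledger setk(k=pipro, v=961) -> zogrib
-- 6. arith over(x=-71) -> 9/568
-- 7. arith show() -> 9/568
-- 8. arith show() -> 9/568
-- 9. arith bump(x=97) -> 55105/568

Answer: 9/568


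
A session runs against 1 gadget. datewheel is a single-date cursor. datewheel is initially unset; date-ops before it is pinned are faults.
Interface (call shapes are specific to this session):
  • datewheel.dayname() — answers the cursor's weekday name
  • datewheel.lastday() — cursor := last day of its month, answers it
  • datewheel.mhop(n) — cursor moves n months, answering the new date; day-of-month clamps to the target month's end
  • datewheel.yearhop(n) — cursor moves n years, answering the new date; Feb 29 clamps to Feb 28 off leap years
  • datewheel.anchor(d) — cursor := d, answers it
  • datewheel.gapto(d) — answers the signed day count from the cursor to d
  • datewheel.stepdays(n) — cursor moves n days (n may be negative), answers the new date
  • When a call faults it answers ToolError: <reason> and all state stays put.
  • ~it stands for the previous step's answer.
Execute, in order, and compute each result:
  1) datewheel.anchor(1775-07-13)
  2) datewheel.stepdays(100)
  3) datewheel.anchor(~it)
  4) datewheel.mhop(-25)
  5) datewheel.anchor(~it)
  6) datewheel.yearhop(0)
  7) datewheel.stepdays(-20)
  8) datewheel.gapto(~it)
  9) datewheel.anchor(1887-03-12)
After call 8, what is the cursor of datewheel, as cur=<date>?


;; datewheel.anchor(d='1775-07-13') -> 1775-07-13
;; datewheel.stepdays(n='100') -> 1775-10-21
;; datewheel.anchor(d='~it') -> 1775-10-21
;; datewheel.mhop(n='-25') -> 1773-09-21
;; datewheel.anchor(d='~it') -> 1773-09-21
;; datewheel.yearhop(n='0') -> 1773-09-21
;; datewheel.stepdays(n='-20') -> 1773-09-01
;; datewheel.gapto(d='~it') -> 0
;; datewheel.anchor(d='1887-03-12') -> 1887-03-12

Answer: cur=1773-09-01


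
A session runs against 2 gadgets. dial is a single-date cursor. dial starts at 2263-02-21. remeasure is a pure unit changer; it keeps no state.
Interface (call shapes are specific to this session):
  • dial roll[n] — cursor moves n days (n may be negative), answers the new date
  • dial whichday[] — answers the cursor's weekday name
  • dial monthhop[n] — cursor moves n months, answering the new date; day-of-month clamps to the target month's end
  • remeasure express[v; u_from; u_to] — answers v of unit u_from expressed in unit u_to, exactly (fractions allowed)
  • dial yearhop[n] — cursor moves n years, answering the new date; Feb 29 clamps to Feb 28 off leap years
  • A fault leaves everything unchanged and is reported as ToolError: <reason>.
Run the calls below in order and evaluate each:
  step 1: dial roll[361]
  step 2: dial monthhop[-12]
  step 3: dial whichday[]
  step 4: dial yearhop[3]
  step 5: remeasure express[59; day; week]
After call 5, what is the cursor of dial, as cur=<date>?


CALL dial roll[n→361]
RET  2264-02-17
CALL dial monthhop[n→-12]
RET  2263-02-17
CALL dial whichday[]
RET  Tuesday
CALL dial yearhop[n→3]
RET  2266-02-17
CALL remeasure express[v→59; u_from→day; u_to→week]
RET  59/7

Answer: cur=2266-02-17


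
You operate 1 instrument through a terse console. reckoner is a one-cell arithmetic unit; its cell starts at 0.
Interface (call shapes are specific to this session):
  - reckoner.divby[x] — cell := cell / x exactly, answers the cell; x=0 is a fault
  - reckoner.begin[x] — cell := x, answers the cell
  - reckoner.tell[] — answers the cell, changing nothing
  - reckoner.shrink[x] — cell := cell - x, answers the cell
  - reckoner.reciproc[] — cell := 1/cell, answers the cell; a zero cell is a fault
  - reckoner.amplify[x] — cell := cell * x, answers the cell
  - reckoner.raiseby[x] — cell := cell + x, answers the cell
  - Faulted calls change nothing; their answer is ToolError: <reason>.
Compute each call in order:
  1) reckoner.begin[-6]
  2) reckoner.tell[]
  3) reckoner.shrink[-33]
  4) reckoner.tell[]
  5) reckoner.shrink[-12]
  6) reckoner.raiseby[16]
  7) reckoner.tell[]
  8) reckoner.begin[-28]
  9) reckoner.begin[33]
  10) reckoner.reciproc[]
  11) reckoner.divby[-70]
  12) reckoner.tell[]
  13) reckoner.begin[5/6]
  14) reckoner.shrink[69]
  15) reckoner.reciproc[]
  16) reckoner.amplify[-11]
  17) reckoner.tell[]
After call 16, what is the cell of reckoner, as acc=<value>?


Do: reckoner.begin[-6]
See: -6
Do: reckoner.tell[]
See: -6
Do: reckoner.shrink[-33]
See: 27
Do: reckoner.tell[]
See: 27
Do: reckoner.shrink[-12]
See: 39
Do: reckoner.raiseby[16]
See: 55
Do: reckoner.tell[]
See: 55
Do: reckoner.begin[-28]
See: -28
Do: reckoner.begin[33]
See: 33
Do: reckoner.reciproc[]
See: 1/33
Do: reckoner.divby[-70]
See: -1/2310
Do: reckoner.tell[]
See: -1/2310
Do: reckoner.begin[5/6]
See: 5/6
Do: reckoner.shrink[69]
See: -409/6
Do: reckoner.reciproc[]
See: -6/409
Do: reckoner.amplify[-11]
See: 66/409
Do: reckoner.tell[]
See: 66/409

Answer: acc=66/409


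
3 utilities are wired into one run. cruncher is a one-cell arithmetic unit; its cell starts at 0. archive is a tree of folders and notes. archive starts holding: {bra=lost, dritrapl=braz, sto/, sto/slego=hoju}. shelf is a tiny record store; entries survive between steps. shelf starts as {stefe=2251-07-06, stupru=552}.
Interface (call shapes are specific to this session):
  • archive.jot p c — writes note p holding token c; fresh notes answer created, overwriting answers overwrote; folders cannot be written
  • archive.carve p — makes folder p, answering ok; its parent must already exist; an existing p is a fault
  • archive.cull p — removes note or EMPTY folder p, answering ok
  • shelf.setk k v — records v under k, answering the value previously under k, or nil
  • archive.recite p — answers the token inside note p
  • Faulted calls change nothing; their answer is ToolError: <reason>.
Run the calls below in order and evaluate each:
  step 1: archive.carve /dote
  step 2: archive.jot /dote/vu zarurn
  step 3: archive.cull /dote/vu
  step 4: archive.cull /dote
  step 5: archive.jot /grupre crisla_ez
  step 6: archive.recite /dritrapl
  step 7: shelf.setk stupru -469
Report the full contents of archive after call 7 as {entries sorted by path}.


Answer: {bra=lost, dritrapl=braz, grupre=crisla_ez, sto/, sto/slego=hoju}

Derivation:
==> carve(p=/dote)
<== ok
==> jot(p=/dote/vu, c=zarurn)
<== created
==> cull(p=/dote/vu)
<== ok
==> cull(p=/dote)
<== ok
==> jot(p=/grupre, c=crisla_ez)
<== created
==> recite(p=/dritrapl)
<== braz
==> setk(k=stupru, v=-469)
<== 552


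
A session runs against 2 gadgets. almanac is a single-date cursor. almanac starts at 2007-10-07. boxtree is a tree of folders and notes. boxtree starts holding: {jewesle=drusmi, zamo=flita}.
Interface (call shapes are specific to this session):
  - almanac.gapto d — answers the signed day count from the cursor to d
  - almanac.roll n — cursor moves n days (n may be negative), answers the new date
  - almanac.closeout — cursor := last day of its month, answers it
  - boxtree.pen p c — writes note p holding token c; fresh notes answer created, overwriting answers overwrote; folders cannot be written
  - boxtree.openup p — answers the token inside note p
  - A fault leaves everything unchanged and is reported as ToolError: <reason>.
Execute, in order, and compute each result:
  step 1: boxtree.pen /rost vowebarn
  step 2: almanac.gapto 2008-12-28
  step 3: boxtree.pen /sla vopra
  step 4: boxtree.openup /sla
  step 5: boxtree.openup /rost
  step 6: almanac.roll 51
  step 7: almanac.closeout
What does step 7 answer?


[in] boxtree.pen p→/rost c→vowebarn
[out] created
[in] almanac.gapto d→2008-12-28
[out] 448
[in] boxtree.pen p→/sla c→vopra
[out] created
[in] boxtree.openup p→/sla
[out] vopra
[in] boxtree.openup p→/rost
[out] vowebarn
[in] almanac.roll n→51
[out] 2007-11-27
[in] almanac.closeout
[out] 2007-11-30

Answer: 2007-11-30


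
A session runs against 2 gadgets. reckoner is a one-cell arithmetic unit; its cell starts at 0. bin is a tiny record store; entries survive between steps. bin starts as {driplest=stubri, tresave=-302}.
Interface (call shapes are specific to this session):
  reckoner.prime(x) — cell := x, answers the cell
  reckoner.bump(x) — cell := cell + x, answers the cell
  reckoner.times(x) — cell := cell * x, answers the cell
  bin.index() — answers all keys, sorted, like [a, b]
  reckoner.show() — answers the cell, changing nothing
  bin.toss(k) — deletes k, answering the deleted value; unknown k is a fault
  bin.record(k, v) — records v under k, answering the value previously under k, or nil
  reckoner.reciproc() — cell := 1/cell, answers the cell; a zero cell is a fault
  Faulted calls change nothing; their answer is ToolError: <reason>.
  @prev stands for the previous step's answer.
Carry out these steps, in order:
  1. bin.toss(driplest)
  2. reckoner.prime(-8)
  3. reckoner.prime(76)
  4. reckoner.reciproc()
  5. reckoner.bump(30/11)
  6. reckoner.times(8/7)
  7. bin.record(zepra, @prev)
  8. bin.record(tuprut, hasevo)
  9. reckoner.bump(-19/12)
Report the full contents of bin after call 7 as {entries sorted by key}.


Answer: {tresave=-302, zepra=4582/1463}

Derivation:
·→ bin.toss(k=driplest)
·← stubri
·→ reckoner.prime(x=-8)
·← -8
·→ reckoner.prime(x=76)
·← 76
·→ reckoner.reciproc()
·← 1/76
·→ reckoner.bump(x=30/11)
·← 2291/836
·→ reckoner.times(x=8/7)
·← 4582/1463
·→ bin.record(k=zepra, v=@prev)
·← nil
·→ bin.record(k=tuprut, v=hasevo)
·← nil
·→ reckoner.bump(x=-19/12)
·← 27187/17556


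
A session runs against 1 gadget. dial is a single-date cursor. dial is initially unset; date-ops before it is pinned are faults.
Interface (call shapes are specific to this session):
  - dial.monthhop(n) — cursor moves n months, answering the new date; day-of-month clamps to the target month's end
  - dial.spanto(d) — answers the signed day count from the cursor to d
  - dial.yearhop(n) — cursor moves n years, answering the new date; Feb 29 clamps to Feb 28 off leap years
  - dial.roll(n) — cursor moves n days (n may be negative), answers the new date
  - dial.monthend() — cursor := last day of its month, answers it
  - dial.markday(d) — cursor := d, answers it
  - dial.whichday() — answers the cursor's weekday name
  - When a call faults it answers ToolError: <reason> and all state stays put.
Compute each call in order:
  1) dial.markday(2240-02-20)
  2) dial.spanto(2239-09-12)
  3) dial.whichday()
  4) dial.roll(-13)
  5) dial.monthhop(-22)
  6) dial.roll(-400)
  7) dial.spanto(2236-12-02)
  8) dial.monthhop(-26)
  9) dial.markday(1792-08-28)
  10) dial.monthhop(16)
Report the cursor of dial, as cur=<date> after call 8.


-- 1. dial.markday(d=2240-02-20) == 2240-02-20
-- 2. dial.spanto(d=2239-09-12) == -161
-- 3. dial.whichday() == Thursday
-- 4. dial.roll(n=-13) == 2240-02-07
-- 5. dial.monthhop(n=-22) == 2238-04-07
-- 6. dial.roll(n=-400) == 2237-03-03
-- 7. dial.spanto(d=2236-12-02) == -91
-- 8. dial.monthhop(n=-26) == 2235-01-03
-- 9. dial.markday(d=1792-08-28) == 1792-08-28
-- 10. dial.monthhop(n=16) == 1793-12-28

Answer: cur=2235-01-03


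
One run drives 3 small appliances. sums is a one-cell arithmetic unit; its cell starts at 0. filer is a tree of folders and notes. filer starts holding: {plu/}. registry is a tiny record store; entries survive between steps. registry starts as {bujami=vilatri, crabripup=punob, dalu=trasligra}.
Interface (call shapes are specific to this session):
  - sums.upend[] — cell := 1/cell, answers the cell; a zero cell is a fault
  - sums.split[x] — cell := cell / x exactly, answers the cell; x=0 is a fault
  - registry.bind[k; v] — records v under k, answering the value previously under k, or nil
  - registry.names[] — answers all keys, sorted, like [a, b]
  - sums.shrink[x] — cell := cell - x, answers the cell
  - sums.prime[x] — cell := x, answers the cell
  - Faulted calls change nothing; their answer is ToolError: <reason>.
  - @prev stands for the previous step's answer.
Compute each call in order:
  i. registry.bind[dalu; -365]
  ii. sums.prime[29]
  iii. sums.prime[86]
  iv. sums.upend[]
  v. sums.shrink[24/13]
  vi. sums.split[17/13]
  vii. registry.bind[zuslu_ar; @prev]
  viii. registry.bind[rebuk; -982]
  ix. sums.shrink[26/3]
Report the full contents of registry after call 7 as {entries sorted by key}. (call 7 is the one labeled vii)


! registry.bind(k=dalu, v=-365) -> trasligra
! sums.prime(x=29) -> 29
! sums.prime(x=86) -> 86
! sums.upend() -> 1/86
! sums.shrink(x=24/13) -> -2051/1118
! sums.split(x=17/13) -> -2051/1462
! registry.bind(k=zuslu_ar, v=@prev) -> nil
! registry.bind(k=rebuk, v=-982) -> nil
! sums.shrink(x=26/3) -> -44165/4386

Answer: {bujami=vilatri, crabripup=punob, dalu=-365, zuslu_ar=-2051/1462}


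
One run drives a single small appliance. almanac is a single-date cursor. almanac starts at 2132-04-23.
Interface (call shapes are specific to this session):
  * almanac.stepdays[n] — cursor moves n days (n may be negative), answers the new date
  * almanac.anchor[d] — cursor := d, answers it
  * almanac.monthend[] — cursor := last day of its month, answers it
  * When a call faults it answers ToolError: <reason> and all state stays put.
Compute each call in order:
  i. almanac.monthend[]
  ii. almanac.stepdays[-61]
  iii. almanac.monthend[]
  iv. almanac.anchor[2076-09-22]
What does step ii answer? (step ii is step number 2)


Step: monthend[]
Result: 2132-04-30
Step: stepdays[n→-61]
Result: 2132-02-29
Step: monthend[]
Result: 2132-02-29
Step: anchor[d→2076-09-22]
Result: 2076-09-22

Answer: 2132-02-29
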